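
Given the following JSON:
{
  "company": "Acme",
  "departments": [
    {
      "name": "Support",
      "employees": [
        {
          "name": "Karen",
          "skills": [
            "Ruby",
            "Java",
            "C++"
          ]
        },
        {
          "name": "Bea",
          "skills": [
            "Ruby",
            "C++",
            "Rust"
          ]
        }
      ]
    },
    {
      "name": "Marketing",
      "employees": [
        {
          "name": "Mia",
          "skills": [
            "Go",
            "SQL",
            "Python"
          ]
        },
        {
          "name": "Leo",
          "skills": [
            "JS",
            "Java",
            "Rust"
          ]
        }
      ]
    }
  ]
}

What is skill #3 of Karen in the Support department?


Path: departments[0].employees[0].skills[2]
Value: C++

ANSWER: C++


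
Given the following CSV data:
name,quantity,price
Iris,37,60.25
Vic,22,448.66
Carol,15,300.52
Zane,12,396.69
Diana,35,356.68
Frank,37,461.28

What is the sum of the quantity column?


Values in 'quantity' column:
  Row 1: 37
  Row 2: 22
  Row 3: 15
  Row 4: 12
  Row 5: 35
  Row 6: 37
Sum = 37 + 22 + 15 + 12 + 35 + 37 = 158

ANSWER: 158


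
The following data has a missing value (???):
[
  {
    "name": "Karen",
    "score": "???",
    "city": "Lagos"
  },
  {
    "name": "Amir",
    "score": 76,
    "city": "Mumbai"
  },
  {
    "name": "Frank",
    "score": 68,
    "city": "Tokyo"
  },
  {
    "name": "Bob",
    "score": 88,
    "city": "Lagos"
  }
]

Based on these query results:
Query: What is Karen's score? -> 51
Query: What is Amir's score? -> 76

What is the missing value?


The missing value is Karen's score
From query: Karen's score = 51

ANSWER: 51


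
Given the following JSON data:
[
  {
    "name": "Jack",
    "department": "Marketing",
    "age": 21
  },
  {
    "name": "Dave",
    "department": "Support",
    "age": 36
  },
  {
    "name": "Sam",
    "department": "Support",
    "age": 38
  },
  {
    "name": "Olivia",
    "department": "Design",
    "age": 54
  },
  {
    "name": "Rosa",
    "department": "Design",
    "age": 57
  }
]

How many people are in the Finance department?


Scanning records for department = Finance
  No matches found
Count: 0

ANSWER: 0


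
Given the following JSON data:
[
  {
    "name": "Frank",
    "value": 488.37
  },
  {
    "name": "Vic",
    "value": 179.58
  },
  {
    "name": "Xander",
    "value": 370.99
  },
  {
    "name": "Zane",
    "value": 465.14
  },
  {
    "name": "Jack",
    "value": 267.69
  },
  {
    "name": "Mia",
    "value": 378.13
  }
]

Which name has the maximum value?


Comparing values:
  Frank: 488.37
  Vic: 179.58
  Xander: 370.99
  Zane: 465.14
  Jack: 267.69
  Mia: 378.13
Maximum: Frank (488.37)

ANSWER: Frank


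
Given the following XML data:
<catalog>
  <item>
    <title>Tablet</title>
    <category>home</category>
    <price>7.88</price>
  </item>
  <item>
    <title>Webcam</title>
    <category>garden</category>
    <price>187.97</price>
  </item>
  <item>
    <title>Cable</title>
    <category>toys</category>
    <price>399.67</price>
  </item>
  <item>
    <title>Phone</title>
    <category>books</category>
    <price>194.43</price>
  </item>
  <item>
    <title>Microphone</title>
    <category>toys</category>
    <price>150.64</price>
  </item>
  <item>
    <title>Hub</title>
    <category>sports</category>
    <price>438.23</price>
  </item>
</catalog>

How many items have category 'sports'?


Scanning <item> elements for <category>sports</category>:
  Item 6: Hub -> MATCH
Count: 1

ANSWER: 1


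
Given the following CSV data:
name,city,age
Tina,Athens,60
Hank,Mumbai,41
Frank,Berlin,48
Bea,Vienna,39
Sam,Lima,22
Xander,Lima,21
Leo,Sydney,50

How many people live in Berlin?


Scanning city column for 'Berlin':
  Row 3: Frank -> MATCH
Total matches: 1

ANSWER: 1


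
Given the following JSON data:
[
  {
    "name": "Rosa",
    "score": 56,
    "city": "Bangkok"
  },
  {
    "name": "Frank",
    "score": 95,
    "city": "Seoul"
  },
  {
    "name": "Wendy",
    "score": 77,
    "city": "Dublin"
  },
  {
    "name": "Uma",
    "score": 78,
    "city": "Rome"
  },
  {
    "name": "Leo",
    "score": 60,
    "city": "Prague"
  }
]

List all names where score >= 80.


Filtering records where score >= 80:
  Rosa (score=56) -> no
  Frank (score=95) -> YES
  Wendy (score=77) -> no
  Uma (score=78) -> no
  Leo (score=60) -> no


ANSWER: Frank


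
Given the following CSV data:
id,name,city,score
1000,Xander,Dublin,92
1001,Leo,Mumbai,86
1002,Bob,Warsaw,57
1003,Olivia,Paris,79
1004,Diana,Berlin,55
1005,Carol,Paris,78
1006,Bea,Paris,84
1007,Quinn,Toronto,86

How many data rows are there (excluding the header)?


Counting rows (excluding header):
Header: id,name,city,score
Data rows: 8

ANSWER: 8


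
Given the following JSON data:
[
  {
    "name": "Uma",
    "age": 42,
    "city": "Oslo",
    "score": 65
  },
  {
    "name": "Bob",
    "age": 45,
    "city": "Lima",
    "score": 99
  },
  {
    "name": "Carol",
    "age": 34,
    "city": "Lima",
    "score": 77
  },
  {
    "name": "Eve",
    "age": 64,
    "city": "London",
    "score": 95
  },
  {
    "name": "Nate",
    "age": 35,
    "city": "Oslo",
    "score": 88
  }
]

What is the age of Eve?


Looking up record where name = Eve
Record index: 3
Field 'age' = 64

ANSWER: 64


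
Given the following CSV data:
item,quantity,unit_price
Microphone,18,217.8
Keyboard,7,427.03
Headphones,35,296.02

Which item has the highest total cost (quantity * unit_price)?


Computing row totals:
  Microphone: 3920.4
  Keyboard: 2989.21
  Headphones: 10360.7
Maximum: Headphones (10360.7)

ANSWER: Headphones


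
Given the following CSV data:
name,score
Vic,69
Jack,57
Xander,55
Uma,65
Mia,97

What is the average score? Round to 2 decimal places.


Scores: 69, 57, 55, 65, 97
Sum = 343
Count = 5
Average = 343 / 5 = 68.60

ANSWER: 68.60


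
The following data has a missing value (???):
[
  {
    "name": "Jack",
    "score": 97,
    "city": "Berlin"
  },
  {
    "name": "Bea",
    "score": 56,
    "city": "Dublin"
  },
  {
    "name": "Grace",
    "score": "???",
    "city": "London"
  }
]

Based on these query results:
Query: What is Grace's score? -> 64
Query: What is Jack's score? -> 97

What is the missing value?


The missing value is Grace's score
From query: Grace's score = 64

ANSWER: 64


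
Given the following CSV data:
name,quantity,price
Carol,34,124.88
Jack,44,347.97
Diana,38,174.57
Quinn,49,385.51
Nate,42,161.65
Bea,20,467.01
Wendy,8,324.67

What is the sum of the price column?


Values in 'price' column:
  Row 1: 124.88
  Row 2: 347.97
  Row 3: 174.57
  Row 4: 385.51
  Row 5: 161.65
  Row 6: 467.01
  Row 7: 324.67
Sum = 124.88 + 347.97 + 174.57 + 385.51 + 161.65 + 467.01 + 324.67 = 1986.26

ANSWER: 1986.26


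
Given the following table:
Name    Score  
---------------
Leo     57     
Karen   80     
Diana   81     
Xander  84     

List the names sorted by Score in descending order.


Sorting by Score (descending):
  Xander: 84
  Diana: 81
  Karen: 80
  Leo: 57


ANSWER: Xander, Diana, Karen, Leo


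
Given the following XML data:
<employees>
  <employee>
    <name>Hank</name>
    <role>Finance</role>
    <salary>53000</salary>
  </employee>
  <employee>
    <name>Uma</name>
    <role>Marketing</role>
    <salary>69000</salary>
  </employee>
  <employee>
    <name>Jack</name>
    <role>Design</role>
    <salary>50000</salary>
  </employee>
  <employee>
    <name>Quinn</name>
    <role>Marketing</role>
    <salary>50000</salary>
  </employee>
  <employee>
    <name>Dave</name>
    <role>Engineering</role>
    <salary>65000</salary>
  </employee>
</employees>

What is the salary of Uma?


Searching for <employee> with <name>Uma</name>
Found at position 2
<salary>69000</salary>

ANSWER: 69000


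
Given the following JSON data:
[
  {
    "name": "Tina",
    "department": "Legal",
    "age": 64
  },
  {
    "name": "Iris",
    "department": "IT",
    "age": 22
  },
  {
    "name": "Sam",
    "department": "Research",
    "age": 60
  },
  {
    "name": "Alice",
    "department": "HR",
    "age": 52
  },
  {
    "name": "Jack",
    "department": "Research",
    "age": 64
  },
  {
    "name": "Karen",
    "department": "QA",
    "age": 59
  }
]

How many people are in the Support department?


Scanning records for department = Support
  No matches found
Count: 0

ANSWER: 0


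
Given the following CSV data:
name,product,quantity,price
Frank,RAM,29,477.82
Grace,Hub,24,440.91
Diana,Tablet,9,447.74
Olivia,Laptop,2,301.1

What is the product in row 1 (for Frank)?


Row 1: Frank
Column 'product' = RAM

ANSWER: RAM


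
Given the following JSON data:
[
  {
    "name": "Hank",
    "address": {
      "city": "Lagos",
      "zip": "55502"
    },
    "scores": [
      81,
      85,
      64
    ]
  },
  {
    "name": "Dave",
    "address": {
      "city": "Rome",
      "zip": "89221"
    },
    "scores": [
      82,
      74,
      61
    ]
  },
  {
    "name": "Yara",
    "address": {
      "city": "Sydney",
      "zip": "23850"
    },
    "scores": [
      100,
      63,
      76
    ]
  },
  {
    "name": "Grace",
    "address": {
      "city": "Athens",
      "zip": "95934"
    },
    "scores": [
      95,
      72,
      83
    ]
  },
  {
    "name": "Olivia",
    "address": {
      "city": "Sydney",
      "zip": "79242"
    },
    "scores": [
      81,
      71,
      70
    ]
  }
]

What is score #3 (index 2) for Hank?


Path: records[0].scores[2]
Value: 64

ANSWER: 64


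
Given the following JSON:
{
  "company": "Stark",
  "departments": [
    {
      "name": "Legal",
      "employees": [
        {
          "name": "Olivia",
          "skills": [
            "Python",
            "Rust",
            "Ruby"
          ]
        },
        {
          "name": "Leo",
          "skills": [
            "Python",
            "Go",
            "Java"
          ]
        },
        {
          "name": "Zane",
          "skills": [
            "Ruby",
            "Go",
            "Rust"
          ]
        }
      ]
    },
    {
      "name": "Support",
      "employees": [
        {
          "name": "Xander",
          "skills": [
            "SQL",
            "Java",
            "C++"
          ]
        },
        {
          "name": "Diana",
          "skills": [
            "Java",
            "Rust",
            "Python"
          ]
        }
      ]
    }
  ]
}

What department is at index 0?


Path: departments[0].name
Value: Legal

ANSWER: Legal


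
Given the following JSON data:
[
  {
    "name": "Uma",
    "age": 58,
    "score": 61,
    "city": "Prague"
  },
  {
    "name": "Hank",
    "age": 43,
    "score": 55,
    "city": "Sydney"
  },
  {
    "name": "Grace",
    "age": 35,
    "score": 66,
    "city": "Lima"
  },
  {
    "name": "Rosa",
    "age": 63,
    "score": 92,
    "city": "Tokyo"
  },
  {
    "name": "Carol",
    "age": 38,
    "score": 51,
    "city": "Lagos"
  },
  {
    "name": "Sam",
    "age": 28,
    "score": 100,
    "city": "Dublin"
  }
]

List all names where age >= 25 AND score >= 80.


Checking both conditions:
  Uma (age=58, score=61) -> no
  Hank (age=43, score=55) -> no
  Grace (age=35, score=66) -> no
  Rosa (age=63, score=92) -> YES
  Carol (age=38, score=51) -> no
  Sam (age=28, score=100) -> YES


ANSWER: Rosa, Sam


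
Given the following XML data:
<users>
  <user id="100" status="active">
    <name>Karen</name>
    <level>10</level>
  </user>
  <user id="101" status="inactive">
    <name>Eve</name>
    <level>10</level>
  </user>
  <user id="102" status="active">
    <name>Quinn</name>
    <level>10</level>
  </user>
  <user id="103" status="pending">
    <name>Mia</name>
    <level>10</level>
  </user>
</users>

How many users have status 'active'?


Counting users with status='active':
  Karen (id=100) -> MATCH
  Quinn (id=102) -> MATCH
Count: 2

ANSWER: 2


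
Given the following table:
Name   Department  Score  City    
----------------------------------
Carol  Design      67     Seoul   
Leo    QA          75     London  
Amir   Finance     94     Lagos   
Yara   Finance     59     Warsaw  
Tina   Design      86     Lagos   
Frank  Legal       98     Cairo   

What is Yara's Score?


Row 4: Yara
Score = 59

ANSWER: 59


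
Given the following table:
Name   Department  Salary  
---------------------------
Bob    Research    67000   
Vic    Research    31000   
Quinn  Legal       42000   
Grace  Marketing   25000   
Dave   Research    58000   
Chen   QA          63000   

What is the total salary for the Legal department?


Legal department members:
  Quinn: 42000
Total = 42000 = 42000

ANSWER: 42000


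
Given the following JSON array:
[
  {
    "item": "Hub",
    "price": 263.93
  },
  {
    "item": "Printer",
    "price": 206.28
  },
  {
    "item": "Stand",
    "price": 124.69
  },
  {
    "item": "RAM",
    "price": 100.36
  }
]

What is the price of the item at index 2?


Array index 2 -> Stand
price = 124.69

ANSWER: 124.69


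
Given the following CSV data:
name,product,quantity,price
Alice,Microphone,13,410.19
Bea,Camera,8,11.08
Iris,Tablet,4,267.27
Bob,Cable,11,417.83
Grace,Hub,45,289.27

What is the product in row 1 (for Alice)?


Row 1: Alice
Column 'product' = Microphone

ANSWER: Microphone


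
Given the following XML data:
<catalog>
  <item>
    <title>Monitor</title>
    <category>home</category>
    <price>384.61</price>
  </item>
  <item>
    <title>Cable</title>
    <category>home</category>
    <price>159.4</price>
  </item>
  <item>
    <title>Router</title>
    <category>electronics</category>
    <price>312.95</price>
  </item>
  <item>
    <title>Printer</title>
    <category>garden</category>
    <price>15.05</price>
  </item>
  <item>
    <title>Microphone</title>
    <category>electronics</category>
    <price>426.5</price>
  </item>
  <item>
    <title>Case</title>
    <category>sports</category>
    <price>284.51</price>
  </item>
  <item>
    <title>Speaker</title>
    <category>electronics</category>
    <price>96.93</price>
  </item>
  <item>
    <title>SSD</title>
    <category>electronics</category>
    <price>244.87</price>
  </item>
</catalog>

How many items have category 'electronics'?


Scanning <item> elements for <category>electronics</category>:
  Item 3: Router -> MATCH
  Item 5: Microphone -> MATCH
  Item 7: Speaker -> MATCH
  Item 8: SSD -> MATCH
Count: 4

ANSWER: 4


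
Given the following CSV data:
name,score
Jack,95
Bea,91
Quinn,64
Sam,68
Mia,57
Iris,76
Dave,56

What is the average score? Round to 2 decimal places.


Scores: 95, 91, 64, 68, 57, 76, 56
Sum = 507
Count = 7
Average = 507 / 7 = 72.43

ANSWER: 72.43


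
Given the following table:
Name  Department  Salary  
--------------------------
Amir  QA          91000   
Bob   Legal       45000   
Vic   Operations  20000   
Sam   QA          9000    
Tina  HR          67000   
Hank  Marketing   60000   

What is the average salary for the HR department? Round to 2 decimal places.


HR department members:
  Tina: 67000
Sum = 67000
Count = 1
Average = 67000 / 1 = 67000.00

ANSWER: 67000.00


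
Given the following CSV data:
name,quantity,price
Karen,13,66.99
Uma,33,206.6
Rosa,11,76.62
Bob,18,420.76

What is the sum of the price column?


Values in 'price' column:
  Row 1: 66.99
  Row 2: 206.6
  Row 3: 76.62
  Row 4: 420.76
Sum = 66.99 + 206.6 + 76.62 + 420.76 = 770.97

ANSWER: 770.97


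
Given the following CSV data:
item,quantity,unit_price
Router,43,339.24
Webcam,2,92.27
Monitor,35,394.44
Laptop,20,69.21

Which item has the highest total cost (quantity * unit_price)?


Computing row totals:
  Router: 14587.32
  Webcam: 184.54
  Monitor: 13805.4
  Laptop: 1384.2
Maximum: Router (14587.32)

ANSWER: Router


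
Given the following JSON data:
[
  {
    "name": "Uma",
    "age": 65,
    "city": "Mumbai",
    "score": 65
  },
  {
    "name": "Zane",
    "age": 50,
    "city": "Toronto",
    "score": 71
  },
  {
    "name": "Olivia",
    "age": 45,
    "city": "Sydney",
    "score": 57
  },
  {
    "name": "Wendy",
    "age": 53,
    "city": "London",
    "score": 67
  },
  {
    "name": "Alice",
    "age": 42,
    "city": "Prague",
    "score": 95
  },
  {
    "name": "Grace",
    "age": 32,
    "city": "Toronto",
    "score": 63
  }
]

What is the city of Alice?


Looking up record where name = Alice
Record index: 4
Field 'city' = Prague

ANSWER: Prague


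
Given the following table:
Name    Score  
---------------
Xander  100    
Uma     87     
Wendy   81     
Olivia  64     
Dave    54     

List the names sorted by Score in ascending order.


Sorting by Score (ascending):
  Dave: 54
  Olivia: 64
  Wendy: 81
  Uma: 87
  Xander: 100


ANSWER: Dave, Olivia, Wendy, Uma, Xander


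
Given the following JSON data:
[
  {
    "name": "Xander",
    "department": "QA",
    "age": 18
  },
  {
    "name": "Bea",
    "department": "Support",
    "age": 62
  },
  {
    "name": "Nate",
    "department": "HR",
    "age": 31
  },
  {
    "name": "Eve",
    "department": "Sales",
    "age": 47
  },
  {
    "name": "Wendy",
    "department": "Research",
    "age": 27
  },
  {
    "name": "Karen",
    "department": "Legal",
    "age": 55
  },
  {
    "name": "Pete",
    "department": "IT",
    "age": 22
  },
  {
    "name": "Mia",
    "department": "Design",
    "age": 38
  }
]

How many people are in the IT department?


Scanning records for department = IT
  Record 6: Pete
Count: 1

ANSWER: 1


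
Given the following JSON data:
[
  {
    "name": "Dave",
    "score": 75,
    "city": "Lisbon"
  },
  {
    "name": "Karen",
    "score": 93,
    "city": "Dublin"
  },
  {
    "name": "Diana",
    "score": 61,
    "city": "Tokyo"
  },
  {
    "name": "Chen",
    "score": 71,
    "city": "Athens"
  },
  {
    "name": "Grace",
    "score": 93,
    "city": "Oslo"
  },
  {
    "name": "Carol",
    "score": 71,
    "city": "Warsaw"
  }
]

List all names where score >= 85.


Filtering records where score >= 85:
  Dave (score=75) -> no
  Karen (score=93) -> YES
  Diana (score=61) -> no
  Chen (score=71) -> no
  Grace (score=93) -> YES
  Carol (score=71) -> no


ANSWER: Karen, Grace


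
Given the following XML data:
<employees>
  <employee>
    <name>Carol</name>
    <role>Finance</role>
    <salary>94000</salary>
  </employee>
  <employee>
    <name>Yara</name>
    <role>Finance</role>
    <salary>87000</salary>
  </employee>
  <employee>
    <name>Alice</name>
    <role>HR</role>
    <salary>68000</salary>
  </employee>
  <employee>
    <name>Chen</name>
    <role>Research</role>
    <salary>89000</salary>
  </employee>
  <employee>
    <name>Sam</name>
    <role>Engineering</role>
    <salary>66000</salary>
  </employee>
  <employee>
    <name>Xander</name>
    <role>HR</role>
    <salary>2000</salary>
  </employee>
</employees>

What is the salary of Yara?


Searching for <employee> with <name>Yara</name>
Found at position 2
<salary>87000</salary>

ANSWER: 87000


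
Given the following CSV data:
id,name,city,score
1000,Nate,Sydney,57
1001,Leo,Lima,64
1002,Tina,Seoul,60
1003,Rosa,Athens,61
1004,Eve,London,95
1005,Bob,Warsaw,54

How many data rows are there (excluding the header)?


Counting rows (excluding header):
Header: id,name,city,score
Data rows: 6

ANSWER: 6


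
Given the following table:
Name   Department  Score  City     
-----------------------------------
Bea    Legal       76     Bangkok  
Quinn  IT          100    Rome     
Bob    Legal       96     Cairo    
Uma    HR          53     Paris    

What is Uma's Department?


Row 4: Uma
Department = HR

ANSWER: HR


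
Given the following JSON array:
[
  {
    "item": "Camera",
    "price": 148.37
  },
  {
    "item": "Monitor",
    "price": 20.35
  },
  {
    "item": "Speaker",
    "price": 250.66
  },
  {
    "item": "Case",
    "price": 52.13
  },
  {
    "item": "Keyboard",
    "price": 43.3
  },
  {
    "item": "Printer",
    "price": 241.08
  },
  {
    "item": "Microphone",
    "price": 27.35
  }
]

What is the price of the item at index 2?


Array index 2 -> Speaker
price = 250.66

ANSWER: 250.66


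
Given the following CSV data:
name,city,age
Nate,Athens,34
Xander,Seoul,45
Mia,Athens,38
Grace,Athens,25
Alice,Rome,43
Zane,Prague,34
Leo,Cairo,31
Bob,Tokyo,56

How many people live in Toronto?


Scanning city column for 'Toronto':
Total matches: 0

ANSWER: 0


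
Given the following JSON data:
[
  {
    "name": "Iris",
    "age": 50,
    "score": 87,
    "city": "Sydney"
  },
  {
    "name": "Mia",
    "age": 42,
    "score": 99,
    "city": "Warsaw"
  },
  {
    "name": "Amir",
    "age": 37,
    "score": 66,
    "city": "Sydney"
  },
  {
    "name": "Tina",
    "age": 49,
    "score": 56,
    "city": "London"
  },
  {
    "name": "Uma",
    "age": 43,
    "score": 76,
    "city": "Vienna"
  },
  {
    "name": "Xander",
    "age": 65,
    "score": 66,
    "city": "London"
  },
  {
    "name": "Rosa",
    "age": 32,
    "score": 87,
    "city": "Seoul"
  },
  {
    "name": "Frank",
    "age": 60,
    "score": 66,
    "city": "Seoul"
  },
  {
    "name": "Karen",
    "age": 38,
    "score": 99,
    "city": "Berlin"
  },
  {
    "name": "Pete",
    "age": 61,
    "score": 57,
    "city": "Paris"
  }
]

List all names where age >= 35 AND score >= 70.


Checking both conditions:
  Iris (age=50, score=87) -> YES
  Mia (age=42, score=99) -> YES
  Amir (age=37, score=66) -> no
  Tina (age=49, score=56) -> no
  Uma (age=43, score=76) -> YES
  Xander (age=65, score=66) -> no
  Rosa (age=32, score=87) -> no
  Frank (age=60, score=66) -> no
  Karen (age=38, score=99) -> YES
  Pete (age=61, score=57) -> no


ANSWER: Iris, Mia, Uma, Karen


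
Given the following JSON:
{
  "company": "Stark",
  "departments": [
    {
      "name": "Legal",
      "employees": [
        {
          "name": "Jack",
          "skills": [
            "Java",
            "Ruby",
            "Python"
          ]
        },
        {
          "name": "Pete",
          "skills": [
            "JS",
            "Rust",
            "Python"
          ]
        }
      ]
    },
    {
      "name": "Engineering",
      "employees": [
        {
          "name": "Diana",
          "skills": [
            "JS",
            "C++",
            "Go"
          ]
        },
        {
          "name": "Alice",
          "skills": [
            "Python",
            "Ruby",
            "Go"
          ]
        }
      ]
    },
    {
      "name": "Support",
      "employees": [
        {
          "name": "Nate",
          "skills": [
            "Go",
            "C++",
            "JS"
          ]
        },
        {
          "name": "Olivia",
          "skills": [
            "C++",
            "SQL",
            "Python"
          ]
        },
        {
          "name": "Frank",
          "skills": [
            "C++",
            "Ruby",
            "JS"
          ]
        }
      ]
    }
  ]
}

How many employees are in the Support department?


Path: departments[2].employees
Count: 3

ANSWER: 3


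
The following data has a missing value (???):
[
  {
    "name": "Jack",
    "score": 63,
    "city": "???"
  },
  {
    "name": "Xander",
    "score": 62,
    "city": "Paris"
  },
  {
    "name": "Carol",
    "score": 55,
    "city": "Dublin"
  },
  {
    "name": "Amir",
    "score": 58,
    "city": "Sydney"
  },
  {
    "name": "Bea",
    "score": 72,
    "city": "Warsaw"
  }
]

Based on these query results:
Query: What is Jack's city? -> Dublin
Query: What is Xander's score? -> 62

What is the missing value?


The missing value is Jack's city
From query: Jack's city = Dublin

ANSWER: Dublin


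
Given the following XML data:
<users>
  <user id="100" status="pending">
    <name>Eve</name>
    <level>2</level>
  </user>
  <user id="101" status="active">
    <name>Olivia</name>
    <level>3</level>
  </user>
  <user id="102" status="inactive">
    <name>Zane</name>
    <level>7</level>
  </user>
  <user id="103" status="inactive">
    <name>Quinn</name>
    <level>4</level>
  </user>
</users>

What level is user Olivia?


Finding user: Olivia
<level>3</level>

ANSWER: 3


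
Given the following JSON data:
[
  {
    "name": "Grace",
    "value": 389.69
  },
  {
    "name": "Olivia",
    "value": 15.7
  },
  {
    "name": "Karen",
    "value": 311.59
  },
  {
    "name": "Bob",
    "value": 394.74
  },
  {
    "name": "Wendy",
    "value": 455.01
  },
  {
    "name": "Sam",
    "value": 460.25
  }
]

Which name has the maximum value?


Comparing values:
  Grace: 389.69
  Olivia: 15.7
  Karen: 311.59
  Bob: 394.74
  Wendy: 455.01
  Sam: 460.25
Maximum: Sam (460.25)

ANSWER: Sam


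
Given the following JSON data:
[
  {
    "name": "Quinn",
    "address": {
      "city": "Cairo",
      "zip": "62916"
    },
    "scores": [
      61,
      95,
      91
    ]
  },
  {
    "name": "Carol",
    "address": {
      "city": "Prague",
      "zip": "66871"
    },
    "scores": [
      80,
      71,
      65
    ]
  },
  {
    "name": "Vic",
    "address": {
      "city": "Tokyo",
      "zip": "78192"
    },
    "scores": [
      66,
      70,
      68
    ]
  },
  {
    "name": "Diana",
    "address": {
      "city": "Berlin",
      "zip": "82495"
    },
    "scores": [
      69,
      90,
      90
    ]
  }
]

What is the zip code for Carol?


Path: records[1].address.zip
Value: 66871

ANSWER: 66871


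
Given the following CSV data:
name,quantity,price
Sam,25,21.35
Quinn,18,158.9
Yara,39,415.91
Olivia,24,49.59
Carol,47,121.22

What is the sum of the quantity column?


Values in 'quantity' column:
  Row 1: 25
  Row 2: 18
  Row 3: 39
  Row 4: 24
  Row 5: 47
Sum = 25 + 18 + 39 + 24 + 47 = 153

ANSWER: 153


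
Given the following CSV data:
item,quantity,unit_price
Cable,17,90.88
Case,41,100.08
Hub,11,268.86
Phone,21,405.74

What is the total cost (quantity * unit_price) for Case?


Row: Case
quantity = 41
unit_price = 100.08
total = 41 * 100.08 = 4103.28

ANSWER: 4103.28


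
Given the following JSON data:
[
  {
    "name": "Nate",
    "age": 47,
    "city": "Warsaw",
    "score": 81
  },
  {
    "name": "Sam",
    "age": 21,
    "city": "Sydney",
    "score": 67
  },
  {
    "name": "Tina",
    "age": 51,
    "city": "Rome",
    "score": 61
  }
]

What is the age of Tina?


Looking up record where name = Tina
Record index: 2
Field 'age' = 51

ANSWER: 51


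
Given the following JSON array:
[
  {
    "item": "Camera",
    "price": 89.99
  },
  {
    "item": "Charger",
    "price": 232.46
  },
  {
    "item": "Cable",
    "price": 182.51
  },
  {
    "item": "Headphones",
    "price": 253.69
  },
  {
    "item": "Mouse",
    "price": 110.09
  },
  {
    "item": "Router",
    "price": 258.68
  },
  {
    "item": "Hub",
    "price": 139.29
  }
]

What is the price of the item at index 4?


Array index 4 -> Mouse
price = 110.09

ANSWER: 110.09


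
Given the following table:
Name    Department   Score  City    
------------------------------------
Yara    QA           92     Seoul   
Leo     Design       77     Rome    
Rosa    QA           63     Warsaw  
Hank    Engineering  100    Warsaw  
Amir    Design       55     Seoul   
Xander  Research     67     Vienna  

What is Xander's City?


Row 6: Xander
City = Vienna

ANSWER: Vienna


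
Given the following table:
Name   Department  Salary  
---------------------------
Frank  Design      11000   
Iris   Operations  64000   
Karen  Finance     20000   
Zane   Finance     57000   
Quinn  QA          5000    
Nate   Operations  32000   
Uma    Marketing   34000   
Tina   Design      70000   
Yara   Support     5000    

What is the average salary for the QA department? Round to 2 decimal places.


QA department members:
  Quinn: 5000
Sum = 5000
Count = 1
Average = 5000 / 1 = 5000.00

ANSWER: 5000.00


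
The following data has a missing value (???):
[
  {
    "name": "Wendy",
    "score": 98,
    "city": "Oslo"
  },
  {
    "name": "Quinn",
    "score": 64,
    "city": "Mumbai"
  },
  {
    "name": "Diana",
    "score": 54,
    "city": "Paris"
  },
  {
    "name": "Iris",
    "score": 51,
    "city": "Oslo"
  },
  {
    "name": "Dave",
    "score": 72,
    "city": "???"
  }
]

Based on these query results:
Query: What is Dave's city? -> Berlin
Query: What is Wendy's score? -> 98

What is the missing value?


The missing value is Dave's city
From query: Dave's city = Berlin

ANSWER: Berlin


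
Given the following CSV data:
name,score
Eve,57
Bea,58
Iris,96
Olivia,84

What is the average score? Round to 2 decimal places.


Scores: 57, 58, 96, 84
Sum = 295
Count = 4
Average = 295 / 4 = 73.75

ANSWER: 73.75


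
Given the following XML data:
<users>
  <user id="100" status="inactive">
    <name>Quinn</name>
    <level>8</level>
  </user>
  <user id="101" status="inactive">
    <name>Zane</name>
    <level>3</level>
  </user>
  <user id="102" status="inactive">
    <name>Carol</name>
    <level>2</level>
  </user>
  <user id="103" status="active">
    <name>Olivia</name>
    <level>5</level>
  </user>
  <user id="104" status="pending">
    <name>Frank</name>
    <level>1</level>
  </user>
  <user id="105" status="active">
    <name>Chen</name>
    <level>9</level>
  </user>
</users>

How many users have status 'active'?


Counting users with status='active':
  Olivia (id=103) -> MATCH
  Chen (id=105) -> MATCH
Count: 2

ANSWER: 2


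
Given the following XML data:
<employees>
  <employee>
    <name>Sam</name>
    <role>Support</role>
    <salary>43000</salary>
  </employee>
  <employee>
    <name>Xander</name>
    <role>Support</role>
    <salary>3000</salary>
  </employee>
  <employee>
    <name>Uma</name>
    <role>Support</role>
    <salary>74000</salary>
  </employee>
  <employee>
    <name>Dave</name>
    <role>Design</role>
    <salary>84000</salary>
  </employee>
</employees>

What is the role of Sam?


Searching for <employee> with <name>Sam</name>
Found at position 1
<role>Support</role>

ANSWER: Support


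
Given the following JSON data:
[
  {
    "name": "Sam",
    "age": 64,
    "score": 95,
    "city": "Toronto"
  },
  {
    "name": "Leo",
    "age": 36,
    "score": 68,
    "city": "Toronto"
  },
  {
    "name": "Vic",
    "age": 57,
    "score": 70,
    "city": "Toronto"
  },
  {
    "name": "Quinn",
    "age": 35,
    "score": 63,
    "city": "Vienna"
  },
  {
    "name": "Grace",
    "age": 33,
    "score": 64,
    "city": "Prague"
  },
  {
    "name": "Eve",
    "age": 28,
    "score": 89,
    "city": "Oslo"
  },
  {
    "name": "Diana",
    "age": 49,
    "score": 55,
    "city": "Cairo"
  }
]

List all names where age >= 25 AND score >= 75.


Checking both conditions:
  Sam (age=64, score=95) -> YES
  Leo (age=36, score=68) -> no
  Vic (age=57, score=70) -> no
  Quinn (age=35, score=63) -> no
  Grace (age=33, score=64) -> no
  Eve (age=28, score=89) -> YES
  Diana (age=49, score=55) -> no


ANSWER: Sam, Eve


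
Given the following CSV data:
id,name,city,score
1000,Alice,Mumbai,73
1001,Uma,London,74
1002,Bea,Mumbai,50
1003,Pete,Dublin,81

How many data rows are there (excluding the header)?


Counting rows (excluding header):
Header: id,name,city,score
Data rows: 4

ANSWER: 4


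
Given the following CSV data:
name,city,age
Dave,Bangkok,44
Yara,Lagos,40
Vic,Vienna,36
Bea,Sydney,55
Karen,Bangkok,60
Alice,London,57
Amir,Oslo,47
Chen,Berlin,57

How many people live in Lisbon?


Scanning city column for 'Lisbon':
Total matches: 0

ANSWER: 0


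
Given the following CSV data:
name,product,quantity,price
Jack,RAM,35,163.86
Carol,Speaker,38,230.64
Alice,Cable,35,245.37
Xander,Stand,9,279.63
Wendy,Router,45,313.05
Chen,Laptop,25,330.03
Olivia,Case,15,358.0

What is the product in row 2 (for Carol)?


Row 2: Carol
Column 'product' = Speaker

ANSWER: Speaker


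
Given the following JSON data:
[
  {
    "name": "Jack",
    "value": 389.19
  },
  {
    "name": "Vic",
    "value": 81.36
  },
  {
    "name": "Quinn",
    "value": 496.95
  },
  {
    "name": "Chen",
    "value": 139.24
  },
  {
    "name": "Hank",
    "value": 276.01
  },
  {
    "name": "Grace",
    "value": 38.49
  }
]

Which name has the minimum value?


Comparing values:
  Jack: 389.19
  Vic: 81.36
  Quinn: 496.95
  Chen: 139.24
  Hank: 276.01
  Grace: 38.49
Minimum: Grace (38.49)

ANSWER: Grace


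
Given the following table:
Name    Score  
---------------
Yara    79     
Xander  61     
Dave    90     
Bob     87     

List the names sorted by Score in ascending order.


Sorting by Score (ascending):
  Xander: 61
  Yara: 79
  Bob: 87
  Dave: 90


ANSWER: Xander, Yara, Bob, Dave


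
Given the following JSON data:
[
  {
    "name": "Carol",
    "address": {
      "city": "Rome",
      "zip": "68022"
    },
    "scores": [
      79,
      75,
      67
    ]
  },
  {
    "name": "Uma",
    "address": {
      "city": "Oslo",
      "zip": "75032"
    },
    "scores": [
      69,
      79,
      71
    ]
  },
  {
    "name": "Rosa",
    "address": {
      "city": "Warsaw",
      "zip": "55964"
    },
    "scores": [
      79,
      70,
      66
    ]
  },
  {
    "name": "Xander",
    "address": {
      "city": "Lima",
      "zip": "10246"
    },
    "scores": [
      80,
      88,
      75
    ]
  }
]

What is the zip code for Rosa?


Path: records[2].address.zip
Value: 55964

ANSWER: 55964


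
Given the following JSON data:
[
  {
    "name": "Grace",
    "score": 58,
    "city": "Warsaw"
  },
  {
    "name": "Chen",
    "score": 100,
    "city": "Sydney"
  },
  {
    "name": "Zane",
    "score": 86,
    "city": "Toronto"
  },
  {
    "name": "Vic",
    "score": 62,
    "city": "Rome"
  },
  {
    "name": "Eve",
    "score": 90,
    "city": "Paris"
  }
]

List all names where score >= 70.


Filtering records where score >= 70:
  Grace (score=58) -> no
  Chen (score=100) -> YES
  Zane (score=86) -> YES
  Vic (score=62) -> no
  Eve (score=90) -> YES


ANSWER: Chen, Zane, Eve


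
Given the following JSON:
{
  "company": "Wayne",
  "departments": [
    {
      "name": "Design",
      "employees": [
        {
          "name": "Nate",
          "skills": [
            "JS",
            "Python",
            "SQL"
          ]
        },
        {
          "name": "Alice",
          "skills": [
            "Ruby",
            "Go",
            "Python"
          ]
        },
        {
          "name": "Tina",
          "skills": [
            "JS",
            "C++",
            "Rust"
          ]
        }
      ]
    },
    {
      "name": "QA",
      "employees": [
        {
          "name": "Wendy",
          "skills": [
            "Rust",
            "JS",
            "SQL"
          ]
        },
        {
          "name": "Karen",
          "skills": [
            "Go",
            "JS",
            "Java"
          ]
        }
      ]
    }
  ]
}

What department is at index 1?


Path: departments[1].name
Value: QA

ANSWER: QA


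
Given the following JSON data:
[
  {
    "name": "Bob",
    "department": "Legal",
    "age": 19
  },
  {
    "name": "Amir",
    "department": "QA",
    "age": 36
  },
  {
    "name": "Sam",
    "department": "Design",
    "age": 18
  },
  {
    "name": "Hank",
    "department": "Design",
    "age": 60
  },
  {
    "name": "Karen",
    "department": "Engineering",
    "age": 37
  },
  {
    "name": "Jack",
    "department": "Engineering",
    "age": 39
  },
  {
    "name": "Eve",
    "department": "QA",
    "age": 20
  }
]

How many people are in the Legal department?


Scanning records for department = Legal
  Record 0: Bob
Count: 1

ANSWER: 1


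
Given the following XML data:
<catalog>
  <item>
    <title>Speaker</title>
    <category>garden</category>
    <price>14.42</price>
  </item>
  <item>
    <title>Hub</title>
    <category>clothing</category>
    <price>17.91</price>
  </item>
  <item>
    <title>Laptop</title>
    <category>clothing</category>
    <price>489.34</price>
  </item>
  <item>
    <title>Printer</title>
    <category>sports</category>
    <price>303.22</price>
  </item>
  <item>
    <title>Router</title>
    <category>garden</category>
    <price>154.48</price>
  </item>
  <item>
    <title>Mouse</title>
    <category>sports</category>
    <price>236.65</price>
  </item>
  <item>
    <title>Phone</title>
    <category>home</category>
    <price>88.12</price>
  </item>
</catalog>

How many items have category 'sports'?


Scanning <item> elements for <category>sports</category>:
  Item 4: Printer -> MATCH
  Item 6: Mouse -> MATCH
Count: 2

ANSWER: 2


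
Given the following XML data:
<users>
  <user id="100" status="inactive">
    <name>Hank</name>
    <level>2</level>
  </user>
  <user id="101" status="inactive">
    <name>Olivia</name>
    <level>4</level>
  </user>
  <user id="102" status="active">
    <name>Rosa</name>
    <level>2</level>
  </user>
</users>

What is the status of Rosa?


Finding user with name = Rosa
user id="102" status="active"

ANSWER: active


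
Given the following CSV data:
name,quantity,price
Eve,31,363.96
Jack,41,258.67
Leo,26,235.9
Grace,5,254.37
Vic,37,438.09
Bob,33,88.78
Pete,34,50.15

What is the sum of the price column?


Values in 'price' column:
  Row 1: 363.96
  Row 2: 258.67
  Row 3: 235.9
  Row 4: 254.37
  Row 5: 438.09
  Row 6: 88.78
  Row 7: 50.15
Sum = 363.96 + 258.67 + 235.9 + 254.37 + 438.09 + 88.78 + 50.15 = 1689.92

ANSWER: 1689.92


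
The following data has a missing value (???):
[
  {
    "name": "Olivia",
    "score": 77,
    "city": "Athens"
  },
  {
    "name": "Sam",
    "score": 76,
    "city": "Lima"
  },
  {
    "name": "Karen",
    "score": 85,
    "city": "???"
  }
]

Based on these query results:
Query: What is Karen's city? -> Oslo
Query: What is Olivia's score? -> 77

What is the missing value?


The missing value is Karen's city
From query: Karen's city = Oslo

ANSWER: Oslo


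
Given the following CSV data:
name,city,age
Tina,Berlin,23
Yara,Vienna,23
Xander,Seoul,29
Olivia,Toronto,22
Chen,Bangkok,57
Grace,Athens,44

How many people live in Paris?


Scanning city column for 'Paris':
Total matches: 0

ANSWER: 0


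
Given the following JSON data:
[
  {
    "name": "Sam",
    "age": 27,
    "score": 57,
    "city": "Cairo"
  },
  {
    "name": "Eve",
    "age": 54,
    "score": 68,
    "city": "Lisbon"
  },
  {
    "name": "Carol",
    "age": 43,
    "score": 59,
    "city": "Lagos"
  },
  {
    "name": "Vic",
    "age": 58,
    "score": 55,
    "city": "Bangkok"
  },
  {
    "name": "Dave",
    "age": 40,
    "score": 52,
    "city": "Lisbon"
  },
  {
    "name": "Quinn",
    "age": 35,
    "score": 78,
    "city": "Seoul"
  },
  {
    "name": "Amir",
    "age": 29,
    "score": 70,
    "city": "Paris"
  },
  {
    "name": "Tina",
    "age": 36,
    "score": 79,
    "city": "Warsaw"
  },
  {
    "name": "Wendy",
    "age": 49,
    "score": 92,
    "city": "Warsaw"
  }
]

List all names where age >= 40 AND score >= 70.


Checking both conditions:
  Sam (age=27, score=57) -> no
  Eve (age=54, score=68) -> no
  Carol (age=43, score=59) -> no
  Vic (age=58, score=55) -> no
  Dave (age=40, score=52) -> no
  Quinn (age=35, score=78) -> no
  Amir (age=29, score=70) -> no
  Tina (age=36, score=79) -> no
  Wendy (age=49, score=92) -> YES


ANSWER: Wendy


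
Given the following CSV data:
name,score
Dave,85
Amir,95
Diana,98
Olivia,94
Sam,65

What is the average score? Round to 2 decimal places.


Scores: 85, 95, 98, 94, 65
Sum = 437
Count = 5
Average = 437 / 5 = 87.40

ANSWER: 87.40


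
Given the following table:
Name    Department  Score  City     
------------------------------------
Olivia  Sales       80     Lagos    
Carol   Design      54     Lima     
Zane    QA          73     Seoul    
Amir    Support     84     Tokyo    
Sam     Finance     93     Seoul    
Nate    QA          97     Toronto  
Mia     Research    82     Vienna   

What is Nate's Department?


Row 6: Nate
Department = QA

ANSWER: QA


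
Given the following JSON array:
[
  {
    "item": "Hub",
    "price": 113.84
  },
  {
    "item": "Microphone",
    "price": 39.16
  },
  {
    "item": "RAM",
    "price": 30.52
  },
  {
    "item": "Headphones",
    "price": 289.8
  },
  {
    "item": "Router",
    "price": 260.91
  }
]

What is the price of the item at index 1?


Array index 1 -> Microphone
price = 39.16

ANSWER: 39.16
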